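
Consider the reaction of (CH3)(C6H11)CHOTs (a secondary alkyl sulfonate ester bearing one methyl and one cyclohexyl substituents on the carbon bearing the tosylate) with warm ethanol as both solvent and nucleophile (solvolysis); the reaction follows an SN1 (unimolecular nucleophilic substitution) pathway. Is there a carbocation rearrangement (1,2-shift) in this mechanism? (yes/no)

yes

The first-formed carbocation is secondary.
The adjacent cyclohexyl carbon already bears 2 other carbon substituents and has a hydrogen to migrate; after a 1,2-hydride shift from that carbon the positive charge sits on a tertiary centre.
Tertiary is more stable than secondary, so the shift occurs.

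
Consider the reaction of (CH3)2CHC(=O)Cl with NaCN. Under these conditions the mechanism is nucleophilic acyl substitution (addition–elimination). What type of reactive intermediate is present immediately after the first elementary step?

tetrahedral intermediate

Step 1: Nucleophilic addition of CN⁻ to the acyl carbon breaks the π(C=O) bond and yields a tetrahedral, anionic intermediate.
After step 1 the species present is a tetrahedral intermediate.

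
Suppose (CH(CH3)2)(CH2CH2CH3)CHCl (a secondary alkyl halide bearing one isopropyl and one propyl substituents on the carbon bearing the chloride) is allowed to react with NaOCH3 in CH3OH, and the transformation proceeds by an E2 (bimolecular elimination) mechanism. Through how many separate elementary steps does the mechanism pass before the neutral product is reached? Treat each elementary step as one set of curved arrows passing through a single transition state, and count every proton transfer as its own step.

1

Step 1: Concerted anti-periplanar elimination: CH3O⁻ abstracts a β-H while Cl⁻ leaves, and the C–H electrons become the new C=C π bond — all in a single transition state.
Total: 1 elementary step.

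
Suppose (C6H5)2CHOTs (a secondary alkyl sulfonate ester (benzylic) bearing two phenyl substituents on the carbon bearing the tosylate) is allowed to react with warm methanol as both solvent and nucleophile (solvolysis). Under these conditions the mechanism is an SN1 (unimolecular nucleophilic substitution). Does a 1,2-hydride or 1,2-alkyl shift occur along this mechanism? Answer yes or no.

The first-formed carbocation is secondary.
No single 1,2-shift to an adjacent carbon would produce a more-substituted cation than the one already present, so no rearrangement occurs.

no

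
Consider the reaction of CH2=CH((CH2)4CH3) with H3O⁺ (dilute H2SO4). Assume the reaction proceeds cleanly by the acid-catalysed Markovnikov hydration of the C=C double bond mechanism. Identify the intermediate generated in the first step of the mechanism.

Step 1: The π electrons of the C=C bond attack a proton of H3O⁺; Markovnikov addition places the new C–H on the less-substituted alkene carbon, so the positive charge ends up on the more-substituted carbon — a secondary carbocation. H2O is released.
After step 1 the species present is a secondary carbocation.

secondary carbocation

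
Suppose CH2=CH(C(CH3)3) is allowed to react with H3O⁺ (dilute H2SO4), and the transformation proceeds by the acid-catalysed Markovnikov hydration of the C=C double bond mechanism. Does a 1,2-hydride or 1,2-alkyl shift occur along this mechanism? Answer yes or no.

The first-formed carbocation is secondary.
The adjacent tert-butyl carbon has no hydrogen but bears methyl groups; migration of one methyl with its bonding pair (a 1,2-methyl shift) places the charge on a tertiary centre.
Tertiary is more stable than secondary, so the shift occurs.

yes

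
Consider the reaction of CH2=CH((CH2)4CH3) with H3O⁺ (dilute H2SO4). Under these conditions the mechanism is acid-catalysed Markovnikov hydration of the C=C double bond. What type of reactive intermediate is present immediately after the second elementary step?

oxonium ion

Step 1: The π electrons of the C=C bond attack a proton of H3O⁺; Markovnikov addition places the new C–H on the less-substituted alkene carbon, so the positive charge ends up on the more-substituted carbon — a secondary carbocation. H2O is released.
Step 2: Nucleophilic capture of the cation by H2O produces the protonated alcohol (an oxonium ion).
After step 2 the species present is an oxonium ion.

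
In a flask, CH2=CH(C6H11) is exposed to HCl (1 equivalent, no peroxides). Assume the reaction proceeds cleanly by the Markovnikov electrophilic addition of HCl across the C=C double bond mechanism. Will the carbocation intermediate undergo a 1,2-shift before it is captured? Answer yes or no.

The first-formed carbocation is secondary.
The adjacent cyclohexyl carbon already bears 2 other carbon substituents and has a hydrogen to migrate; after a 1,2-hydride shift from that carbon the positive charge sits on a tertiary centre.
Tertiary is more stable than secondary, so the shift occurs.

yes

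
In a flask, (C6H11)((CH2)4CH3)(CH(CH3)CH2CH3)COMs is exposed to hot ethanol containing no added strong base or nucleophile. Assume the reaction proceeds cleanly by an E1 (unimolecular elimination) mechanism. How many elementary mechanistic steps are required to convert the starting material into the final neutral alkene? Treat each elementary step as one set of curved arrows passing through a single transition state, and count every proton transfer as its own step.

2

Step 1: Ionisation: the C–O σ-bond cleaves heterolytically; both bonding electrons depart with MsO⁻, leaving a tertiary carbocation at the α-carbon.
(No 1,2-shift: no single shift to an adjacent carbon would give a more stable cation.)
Step 2: Loss of a β-proton to an ethanol molecule of the solvent: the C–H bonding pair collapses toward the cationic carbon to form the C=C π bond, yielding the alkene.
Total: 2 elementary steps.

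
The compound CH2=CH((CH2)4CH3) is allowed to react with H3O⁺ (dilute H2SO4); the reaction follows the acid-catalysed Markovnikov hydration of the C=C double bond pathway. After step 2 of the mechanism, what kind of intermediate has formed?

oxonium ion

Step 1: Electrophilic addition begins with the π(C=C) electrons forming a bond to the proton of H3O⁺. Following Markovnikov's rule, the resulting cation is secondary. H2O is released.
Step 2: A lone pair on the oxygen of H2O attacks the carbocation, forming a C–O bond and an oxonium ion (a protonated alcohol).
After step 2 the species present is an oxonium ion.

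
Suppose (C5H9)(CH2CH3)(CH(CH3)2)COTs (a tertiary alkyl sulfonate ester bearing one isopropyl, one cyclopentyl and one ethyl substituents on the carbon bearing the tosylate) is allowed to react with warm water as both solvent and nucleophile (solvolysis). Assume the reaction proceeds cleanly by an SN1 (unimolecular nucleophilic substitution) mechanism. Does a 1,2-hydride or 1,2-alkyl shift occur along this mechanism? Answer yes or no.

no

The first-formed carbocation is tertiary.
No single 1,2-shift to an adjacent carbon would produce a more-substituted cation than the one already present, so no rearrangement occurs.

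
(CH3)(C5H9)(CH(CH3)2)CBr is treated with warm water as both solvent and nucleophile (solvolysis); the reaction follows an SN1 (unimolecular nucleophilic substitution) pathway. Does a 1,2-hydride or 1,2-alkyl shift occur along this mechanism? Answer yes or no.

The first-formed carbocation is tertiary.
No single 1,2-shift to an adjacent carbon would produce a more-substituted cation than the one already present, so no rearrangement occurs.

no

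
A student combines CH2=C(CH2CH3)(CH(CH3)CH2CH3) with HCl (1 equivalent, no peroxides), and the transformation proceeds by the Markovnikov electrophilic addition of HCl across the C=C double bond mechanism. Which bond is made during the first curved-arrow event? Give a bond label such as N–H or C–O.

Step 1: The π electrons of the C=C bond attack a proton of HCl; Markovnikov addition places the new C–H on the less-substituted alkene carbon, so the positive charge ends up on the more-substituted carbon — a tertiary carbocation. The H–Cl bond breaks heterolytically, releasing Cl⁻.
The bond formed in this step is the C–H bond.

C–H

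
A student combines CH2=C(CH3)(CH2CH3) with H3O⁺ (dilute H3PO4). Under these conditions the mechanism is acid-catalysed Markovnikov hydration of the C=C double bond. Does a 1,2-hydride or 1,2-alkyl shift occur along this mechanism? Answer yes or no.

The first-formed carbocation is tertiary.
No single 1,2-shift to an adjacent carbon would produce a more-substituted cation than the one already present, so no rearrangement occurs.

no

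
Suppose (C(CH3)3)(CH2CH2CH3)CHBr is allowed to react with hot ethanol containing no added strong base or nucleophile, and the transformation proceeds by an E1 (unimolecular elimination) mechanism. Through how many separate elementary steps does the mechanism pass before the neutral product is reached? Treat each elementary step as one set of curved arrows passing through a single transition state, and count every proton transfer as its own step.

Step 1: Unassisted departure of Br⁻ (taking the C–Br bonding pair) generates a secondary carbocation.
Step 2: A methyl group with its bonding pair migrates from the adjacent tert-butyl carbon to the cationic centre — a 1,2-methyl shift — upgrading the secondary cation to a tertiary one.
Step 3: An ethanol molecule (solvent) deprotonates a β-carbon; as the C–H bond breaks, those electrons form the new alkene π bond.
Total: 3 elementary steps.

3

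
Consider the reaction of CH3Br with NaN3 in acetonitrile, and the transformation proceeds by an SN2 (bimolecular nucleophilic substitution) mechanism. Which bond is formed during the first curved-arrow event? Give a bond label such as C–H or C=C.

Step 1: Backside attack by N3⁻ on the carbon bearing the bromide: the new C–N bond forms as the C–Br bond breaks, with Walden inversion at carbon.
The bond formed in this step is the C–N bond.

C–N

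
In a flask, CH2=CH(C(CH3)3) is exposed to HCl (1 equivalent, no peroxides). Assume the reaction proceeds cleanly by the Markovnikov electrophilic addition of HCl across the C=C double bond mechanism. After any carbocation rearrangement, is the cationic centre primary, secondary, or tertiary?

tertiary

Step 1: Electrophilic addition begins with the π(C=C) electrons forming a bond to the proton of HCl. Following Markovnikov's rule, the resulting cation is secondary. The H–Cl bond breaks heterolytically, releasing Cl⁻.
Step 2: A 1,2-methyl shift from the adjacent tert-butyl carbon moves the positive charge from the secondary centre to an adjacent carbon, generating a more stable tertiary carbocation.
The cation rearranges from secondary to tertiary via a 1,2-methyl shift from the adjacent tert-butyl carbon; the tertiary cation is what reacts next.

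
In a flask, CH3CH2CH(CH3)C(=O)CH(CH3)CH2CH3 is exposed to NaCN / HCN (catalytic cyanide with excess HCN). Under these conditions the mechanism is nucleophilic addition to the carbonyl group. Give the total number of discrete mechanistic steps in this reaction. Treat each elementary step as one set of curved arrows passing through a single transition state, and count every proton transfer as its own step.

2

Step 1: CN⁻ attacks the sp² carbonyl carbon; the C=O π bond breaks and the electrons end up as a lone pair on the alkoxide oxygen of the tetrahedral intermediate.
Step 2: The alkoxide oxygen removes a proton from HCN present in the mixture, giving a cyanohydrin and regenerating CN⁻.
Total: 2 elementary steps.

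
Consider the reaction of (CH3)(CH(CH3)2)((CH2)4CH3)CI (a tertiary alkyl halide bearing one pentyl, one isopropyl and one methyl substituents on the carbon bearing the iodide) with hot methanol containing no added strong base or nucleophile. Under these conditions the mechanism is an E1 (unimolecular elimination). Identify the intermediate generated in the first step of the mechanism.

Step 1: The C–I bond breaks with both electrons going to the iodide; I⁻ leaves and a tertiary carbocation remains.
After step 1 the species present is a tertiary carbocation.

tertiary carbocation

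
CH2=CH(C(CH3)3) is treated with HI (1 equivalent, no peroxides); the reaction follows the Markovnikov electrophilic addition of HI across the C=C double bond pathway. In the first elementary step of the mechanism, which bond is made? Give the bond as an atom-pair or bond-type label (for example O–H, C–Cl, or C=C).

C–H

Step 1: Protonation of the alkene by HI: the π bond acts as the nucleophile and picks up H⁺, giving the more stable (Markovnikov) secondary carbocation. The H–I bond breaks heterolytically, releasing I⁻.
The bond formed in this step is the C–H bond.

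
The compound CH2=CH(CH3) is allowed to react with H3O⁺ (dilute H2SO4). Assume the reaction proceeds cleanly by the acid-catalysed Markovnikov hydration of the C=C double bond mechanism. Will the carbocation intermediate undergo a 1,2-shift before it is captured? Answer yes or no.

The first-formed carbocation is secondary.
No single 1,2-shift to an adjacent carbon would produce a more-substituted cation than the one already present, so no rearrangement occurs.

no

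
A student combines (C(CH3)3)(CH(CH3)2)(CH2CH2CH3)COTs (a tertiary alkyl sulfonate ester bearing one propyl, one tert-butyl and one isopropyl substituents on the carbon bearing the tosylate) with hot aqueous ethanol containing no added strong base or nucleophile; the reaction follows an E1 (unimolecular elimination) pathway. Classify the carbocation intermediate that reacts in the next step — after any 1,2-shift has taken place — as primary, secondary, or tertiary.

Step 1: The C–O bond breaks with both electrons going to the tosylate; TsO⁻ leaves and a tertiary carbocation remains.
No single 1,2-shift to an adjacent carbon would give a more-substituted cation, so no rearrangement occurs.

tertiary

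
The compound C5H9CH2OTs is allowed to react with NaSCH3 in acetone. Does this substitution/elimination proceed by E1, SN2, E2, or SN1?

SN2

Conditions: a primary substrate with a strong nucleophile in the polar aprotic solvent acetone.
These conditions are the textbook signature of the SN2 pathway.
An unhindered substrate with a strong nucleophile in a polar aprotic solvent favours one-step backside displacement.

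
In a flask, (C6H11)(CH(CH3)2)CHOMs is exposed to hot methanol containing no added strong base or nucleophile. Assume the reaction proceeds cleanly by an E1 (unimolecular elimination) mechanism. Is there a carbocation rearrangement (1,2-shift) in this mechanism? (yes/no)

yes

The first-formed carbocation is secondary.
The adjacent isopropyl carbon already bears 2 other carbon substituents and has a hydrogen to migrate; after a 1,2-hydride shift from that carbon the positive charge sits on a tertiary centre.
Tertiary is more stable than secondary, so the shift occurs.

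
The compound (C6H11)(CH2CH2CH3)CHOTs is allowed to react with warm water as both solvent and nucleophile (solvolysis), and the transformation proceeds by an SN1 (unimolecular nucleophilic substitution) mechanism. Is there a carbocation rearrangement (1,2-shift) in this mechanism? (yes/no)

yes

The first-formed carbocation is secondary.
The adjacent cyclohexyl carbon already bears 2 other carbon substituents and has a hydrogen to migrate; after a 1,2-hydride shift from that carbon the positive charge sits on a tertiary centre.
Tertiary is more stable than secondary, so the shift occurs.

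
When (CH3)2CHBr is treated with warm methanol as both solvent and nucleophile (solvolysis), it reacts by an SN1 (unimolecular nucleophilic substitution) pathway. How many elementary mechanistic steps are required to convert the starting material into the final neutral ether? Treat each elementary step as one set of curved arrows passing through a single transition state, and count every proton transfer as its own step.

3

Step 1: The C–Br bond breaks with both electrons going to the bromide; Br⁻ leaves and a secondary carbocation remains.
(No 1,2-shift: no single shift to an adjacent carbon would give a more stable cation.)
Step 2: A lone pair on the oxygen of CH3OH attacks the carbocation, forming a new C–O σ-bond and an oxonium ion.
Step 3: Proton transfer from the O–H of the oxonium ion to a solvent molecule delivers the neutral ether.
Total: 3 elementary steps.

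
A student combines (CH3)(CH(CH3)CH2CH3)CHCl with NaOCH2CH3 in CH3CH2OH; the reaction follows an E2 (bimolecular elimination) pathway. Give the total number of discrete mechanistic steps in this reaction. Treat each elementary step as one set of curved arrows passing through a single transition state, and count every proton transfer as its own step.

Step 1: Concerted anti-periplanar elimination: CH3CH2O⁻ abstracts a β-H while Cl⁻ leaves, and the C–H electrons become the new C=C π bond — all in a single transition state.
Total: 1 elementary step.

1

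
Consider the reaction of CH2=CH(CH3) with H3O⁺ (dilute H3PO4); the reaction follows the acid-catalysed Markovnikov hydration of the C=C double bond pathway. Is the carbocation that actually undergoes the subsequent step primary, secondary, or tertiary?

Step 1: Protonation of the alkene by H3O⁺: the π bond acts as the nucleophile and picks up H⁺, giving the more stable (Markovnikov) secondary carbocation. H2O is released.
No single 1,2-shift to an adjacent carbon would give a more-substituted cation, so no rearrangement occurs.

secondary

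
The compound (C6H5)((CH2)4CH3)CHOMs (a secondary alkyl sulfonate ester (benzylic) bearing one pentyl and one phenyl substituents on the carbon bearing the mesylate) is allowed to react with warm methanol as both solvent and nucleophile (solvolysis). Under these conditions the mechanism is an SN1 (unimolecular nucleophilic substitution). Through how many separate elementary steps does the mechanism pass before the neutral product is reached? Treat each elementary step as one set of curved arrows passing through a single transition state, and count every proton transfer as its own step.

3

Step 1: Ionisation: the C–O σ-bond cleaves heterolytically; both bonding electrons depart with MsO⁻, leaving a secondary carbocation at the α-carbon.
(No 1,2-shift: no single shift to an adjacent carbon would give a more stable cation.)
Step 2: Nucleophilic capture: the oxygen of CH3OH bonds to the cationic carbon, producing an oxonium-ion intermediate.
Step 3: A second solvent molecule removes the proton on oxygen, giving the neutral ether product.
Total: 3 elementary steps.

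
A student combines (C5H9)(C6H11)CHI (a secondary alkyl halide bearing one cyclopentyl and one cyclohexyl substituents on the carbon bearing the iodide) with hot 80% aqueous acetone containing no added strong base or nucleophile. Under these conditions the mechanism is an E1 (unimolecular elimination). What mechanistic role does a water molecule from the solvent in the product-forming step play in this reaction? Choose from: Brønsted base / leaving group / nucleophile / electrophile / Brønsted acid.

Brønsted base

Step 3: Loss of a β-proton to a water molecule of the solvent: the C–H bonding pair collapses toward the cationic carbon to form the C=C π bond, yielding the alkene.
A water molecule from the solvent in the product-forming step accepts a proton in a proton-transfer step — a Brønsted base.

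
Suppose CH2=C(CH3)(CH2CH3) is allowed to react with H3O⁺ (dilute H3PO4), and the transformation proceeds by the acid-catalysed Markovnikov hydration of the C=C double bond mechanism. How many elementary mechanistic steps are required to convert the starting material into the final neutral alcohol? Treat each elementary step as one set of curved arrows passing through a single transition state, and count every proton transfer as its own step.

Step 1: Protonation of the alkene by H3O⁺: the π bond acts as the nucleophile and picks up H⁺, giving the more stable (Markovnikov) tertiary carbocation. H2O is released.
(No 1,2-shift: no single shift to an adjacent carbon would give a more stable cation.)
Step 2: Water acts as the nucleophile: an oxygen lone pair bonds to the cationic carbon, giving an oxonium-ion intermediate.
Step 3: Deprotonation of the oxonium ion by a water molecule delivers the neutral alcohol and regenerates the acid catalyst.
Total: 3 elementary steps.

3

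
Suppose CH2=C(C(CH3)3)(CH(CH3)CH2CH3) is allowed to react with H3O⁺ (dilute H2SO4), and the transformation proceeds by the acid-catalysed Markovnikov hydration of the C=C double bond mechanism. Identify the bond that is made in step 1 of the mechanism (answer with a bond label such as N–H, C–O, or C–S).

Step 1: The π electrons of the C=C bond attack a proton of H3O⁺; Markovnikov addition places the new C–H on the less-substituted alkene carbon, so the positive charge ends up on the more-substituted carbon — a tertiary carbocation. H2O is released.
The bond formed in this step is the C–H bond.

C–H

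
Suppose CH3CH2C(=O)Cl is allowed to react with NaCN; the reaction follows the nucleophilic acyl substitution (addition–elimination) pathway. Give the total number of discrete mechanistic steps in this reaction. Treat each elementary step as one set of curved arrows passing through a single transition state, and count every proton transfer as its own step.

2

Step 1: A lone pair on the C of CN⁻ attacks the electrophilic acyl carbon; the π(C=O) electrons move onto oxygen, giving a tetrahedral intermediate.
Step 2: Elimination step: re-formation of the carbonyl π bond drives out Cl⁻, giving the new acyl compound.
Total: 2 elementary steps.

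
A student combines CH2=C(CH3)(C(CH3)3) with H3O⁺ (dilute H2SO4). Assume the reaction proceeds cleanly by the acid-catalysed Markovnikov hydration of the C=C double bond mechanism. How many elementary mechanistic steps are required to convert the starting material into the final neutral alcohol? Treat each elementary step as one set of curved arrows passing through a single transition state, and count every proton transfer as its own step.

3

Step 1: Electrophilic addition begins with the π(C=C) electrons forming a bond to the proton of H3O⁺. Following Markovnikov's rule, the resulting cation is tertiary. H2O is released.
(No 1,2-shift: no single shift to an adjacent carbon would give a more stable cation.)
Step 2: Water acts as the nucleophile: an oxygen lone pair bonds to the cationic carbon, giving an oxonium-ion intermediate.
Step 3: Proton transfer from the O–H of the oxonium ion to H2O completes the catalytic cycle and yields the alcohol.
Total: 3 elementary steps.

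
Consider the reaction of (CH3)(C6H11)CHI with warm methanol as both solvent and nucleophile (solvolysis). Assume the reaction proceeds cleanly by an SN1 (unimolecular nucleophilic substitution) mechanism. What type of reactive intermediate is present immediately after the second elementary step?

Step 1: Unassisted departure of I⁻ (taking the C–I bonding pair) generates a secondary carbocation.
Step 2: Carbocation rearrangement: a 1,2-hydride shift from the adjacent cyclohexyl carbon converts the initially-formed secondary cation into the more stable tertiary cation.
After step 2 the species present is a tertiary carbocation.

tertiary carbocation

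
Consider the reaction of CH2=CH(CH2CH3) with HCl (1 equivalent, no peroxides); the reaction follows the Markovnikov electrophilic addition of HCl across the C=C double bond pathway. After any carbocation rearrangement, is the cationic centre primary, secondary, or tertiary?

Step 1: Protonation of the alkene by HCl: the π bond acts as the nucleophile and picks up H⁺, giving the more stable (Markovnikov) secondary carbocation. The H–Cl bond breaks heterolytically, releasing Cl⁻.
No single 1,2-shift to an adjacent carbon would give a more-substituted cation, so no rearrangement occurs.

secondary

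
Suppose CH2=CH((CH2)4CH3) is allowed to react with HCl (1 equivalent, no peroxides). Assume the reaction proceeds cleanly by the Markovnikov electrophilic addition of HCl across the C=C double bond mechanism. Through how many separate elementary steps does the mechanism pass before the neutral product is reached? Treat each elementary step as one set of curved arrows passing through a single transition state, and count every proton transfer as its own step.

Step 1: Electrophilic addition begins with the π(C=C) electrons forming a bond to the proton of HCl. Following Markovnikov's rule, the resulting cation is secondary. The H–Cl bond breaks heterolytically, releasing Cl⁻.
(No 1,2-shift: no single shift to an adjacent carbon would give a more stable cation.)
Step 2: The Cl⁻ anion donates a lone pair to the carbocation, forming the new C–Cl σ-bond and giving the neutral alkyl halide.
Total: 2 elementary steps.

2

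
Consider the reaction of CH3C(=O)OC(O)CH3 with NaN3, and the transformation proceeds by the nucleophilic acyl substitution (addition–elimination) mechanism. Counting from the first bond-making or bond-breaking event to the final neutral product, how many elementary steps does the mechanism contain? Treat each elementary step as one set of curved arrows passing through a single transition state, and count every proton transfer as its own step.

Step 1: N3⁻ adds to the carbonyl carbon; the C=O π electrons shift onto oxygen and a tetrahedral alkoxide intermediate forms.
Step 2: Elimination step: re-formation of the carbonyl π bond drives out CH3CO2⁻, giving the new acyl compound.
Total: 2 elementary steps.

2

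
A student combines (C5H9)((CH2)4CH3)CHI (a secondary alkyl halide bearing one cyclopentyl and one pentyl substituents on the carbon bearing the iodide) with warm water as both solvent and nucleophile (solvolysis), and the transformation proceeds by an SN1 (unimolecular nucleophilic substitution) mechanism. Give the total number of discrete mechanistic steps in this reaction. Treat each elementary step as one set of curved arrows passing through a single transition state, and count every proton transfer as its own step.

Step 1: Rate-determining heterolysis of the C–I bond gives I⁻ and a secondary carbocation.
Step 2: Carbocation rearrangement: a 1,2-hydride shift from the adjacent cyclopentyl carbon converts the initially-formed secondary cation into the more stable tertiary cation.
Step 3: A lone pair on the oxygen of H2O attacks the carbocation, forming a new C–O σ-bond and an oxonium ion.
Step 4: Deprotonation of the oxonium oxygen by solvent water yields the neutral alcohol.
Total: 4 elementary steps.

4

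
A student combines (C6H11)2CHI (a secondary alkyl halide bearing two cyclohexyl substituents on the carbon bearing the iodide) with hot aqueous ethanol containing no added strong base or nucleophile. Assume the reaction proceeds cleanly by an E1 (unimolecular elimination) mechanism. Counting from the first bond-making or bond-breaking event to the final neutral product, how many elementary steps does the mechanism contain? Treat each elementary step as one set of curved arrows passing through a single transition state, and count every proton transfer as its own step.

3

Step 1: Unassisted departure of I⁻ (taking the C–I bonding pair) generates a secondary carbocation.
Step 2: A 1,2-hydride shift from the adjacent cyclohexyl carbon moves the positive charge from the secondary centre to an adjacent carbon, generating a more stable tertiary carbocation.
Step 3: Loss of a β-proton to a water (or ethanol) molecule of the solvent: the C–H bonding pair collapses toward the cationic carbon to form the C=C π bond, yielding the alkene.
Total: 3 elementary steps.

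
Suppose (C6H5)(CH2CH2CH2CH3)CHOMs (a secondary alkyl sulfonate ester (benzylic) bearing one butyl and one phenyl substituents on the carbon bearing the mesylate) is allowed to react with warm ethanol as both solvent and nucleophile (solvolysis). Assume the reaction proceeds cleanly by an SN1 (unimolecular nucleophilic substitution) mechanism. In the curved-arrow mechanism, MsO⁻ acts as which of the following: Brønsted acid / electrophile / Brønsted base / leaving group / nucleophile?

Step 1: Rate-determining heterolysis of the C–O bond gives MsO⁻ and a secondary carbocation.
MsO⁻ departs with both electrons of the breaking σ-bond — that is the definition of a leaving group.

leaving group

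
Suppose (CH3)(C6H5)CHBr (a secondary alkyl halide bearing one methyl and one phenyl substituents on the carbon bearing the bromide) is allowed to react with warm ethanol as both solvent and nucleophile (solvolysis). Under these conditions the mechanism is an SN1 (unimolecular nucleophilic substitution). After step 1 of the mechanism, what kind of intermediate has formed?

Step 1: Ionisation: the C–Br σ-bond cleaves heterolytically; both bonding electrons depart with Br⁻, leaving a secondary carbocation at the α-carbon.
After step 1 the species present is a secondary carbocation.

secondary carbocation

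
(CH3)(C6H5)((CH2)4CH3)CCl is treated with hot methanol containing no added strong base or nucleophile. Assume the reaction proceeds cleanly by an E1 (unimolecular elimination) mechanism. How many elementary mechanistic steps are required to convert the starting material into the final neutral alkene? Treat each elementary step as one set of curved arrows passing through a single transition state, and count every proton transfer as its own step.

2

Step 1: Ionisation: the C–Cl σ-bond cleaves heterolytically; both bonding electrons depart with Cl⁻, leaving a tertiary carbocation at the α-carbon.
(No 1,2-shift: no single shift to an adjacent carbon would give a more stable cation.)
Step 2: Loss of a β-proton to a methanol molecule of the solvent: the C–H bonding pair collapses toward the cationic carbon to form the C=C π bond, yielding the alkene.
Total: 2 elementary steps.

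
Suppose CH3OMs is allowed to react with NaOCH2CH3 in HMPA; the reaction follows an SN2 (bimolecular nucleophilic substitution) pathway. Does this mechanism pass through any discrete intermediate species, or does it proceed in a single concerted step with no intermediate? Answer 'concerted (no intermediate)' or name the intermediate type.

concerted (no intermediate)

The ethoxide nucleophile donates a lone pair from O to the α-carbon in a backside attack; simultaneously the C–O σ-bond breaks and both of its electrons leave with MsO⁻. One concerted step with inversion of configuration.
All bond changes occur in one transition state; no discrete intermediate is formed.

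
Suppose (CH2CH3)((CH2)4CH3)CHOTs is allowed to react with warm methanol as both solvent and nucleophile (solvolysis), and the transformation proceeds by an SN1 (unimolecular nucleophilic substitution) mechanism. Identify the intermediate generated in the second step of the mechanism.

Step 1: Rate-determining heterolysis of the C–O bond gives TsO⁻ and a secondary carbocation.
Step 2: CH3OH donates an oxygen lone pair into the empty p orbital of the cation, giving a protonated ether (an oxonium ion).
After step 2 the species present is an oxonium ion.

oxonium ion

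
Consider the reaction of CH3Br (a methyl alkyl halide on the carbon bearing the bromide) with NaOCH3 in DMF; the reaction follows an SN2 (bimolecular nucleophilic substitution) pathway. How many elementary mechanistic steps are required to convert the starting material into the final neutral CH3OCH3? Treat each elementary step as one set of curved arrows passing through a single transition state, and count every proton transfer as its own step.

Step 1: CH3O⁻ attacks the back face of the α-carbon while Br⁻ departs with the C–Br bonding pair — a single concerted displacement through a pentacoordinate transition state.
Total: 1 elementary step.

1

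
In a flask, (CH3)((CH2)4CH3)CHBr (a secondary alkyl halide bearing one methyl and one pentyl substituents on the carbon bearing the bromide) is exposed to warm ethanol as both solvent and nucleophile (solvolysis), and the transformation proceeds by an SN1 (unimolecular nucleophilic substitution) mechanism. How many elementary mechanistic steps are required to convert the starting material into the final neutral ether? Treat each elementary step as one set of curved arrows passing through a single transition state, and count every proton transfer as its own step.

Step 1: The C–Br bond breaks with both electrons going to the bromide; Br⁻ leaves and a secondary carbocation remains.
(No 1,2-shift: no single shift to an adjacent carbon would give a more stable cation.)
Step 2: A lone pair on the oxygen of CH3CH2OH attacks the carbocation, forming a new C–O σ-bond and an oxonium ion.
Step 3: Proton transfer from the O–H of the oxonium ion to a solvent molecule delivers the neutral ether.
Total: 3 elementary steps.

3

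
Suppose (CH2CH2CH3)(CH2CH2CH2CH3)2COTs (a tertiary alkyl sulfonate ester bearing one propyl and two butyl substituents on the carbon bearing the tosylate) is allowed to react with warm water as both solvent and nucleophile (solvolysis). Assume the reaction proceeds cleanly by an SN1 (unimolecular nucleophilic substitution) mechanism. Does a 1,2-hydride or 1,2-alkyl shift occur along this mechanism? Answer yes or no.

no

The first-formed carbocation is tertiary.
No single 1,2-shift to an adjacent carbon would produce a more-substituted cation than the one already present, so no rearrangement occurs.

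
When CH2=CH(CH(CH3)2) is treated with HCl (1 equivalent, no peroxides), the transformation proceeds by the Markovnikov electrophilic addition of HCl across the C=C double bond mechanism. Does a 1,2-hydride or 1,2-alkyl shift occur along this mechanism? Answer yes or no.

yes

The first-formed carbocation is secondary.
The adjacent isopropyl carbon already bears 2 other carbon substituents and has a hydrogen to migrate; after a 1,2-hydride shift from that carbon the positive charge sits on a tertiary centre.
Tertiary is more stable than secondary, so the shift occurs.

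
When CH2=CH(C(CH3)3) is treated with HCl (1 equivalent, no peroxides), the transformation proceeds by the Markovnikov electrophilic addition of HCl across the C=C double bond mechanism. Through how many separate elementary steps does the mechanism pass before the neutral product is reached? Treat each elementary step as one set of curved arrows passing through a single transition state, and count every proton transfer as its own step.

3

Step 1: Electrophilic addition begins with the π(C=C) electrons forming a bond to the proton of HCl. Following Markovnikov's rule, the resulting cation is secondary. The H–Cl bond breaks heterolytically, releasing Cl⁻.
Step 2: Carbocation rearrangement: a 1,2-methyl shift from the adjacent tert-butyl carbon converts the initially-formed secondary cation into the more stable tertiary cation.
Step 3: Nucleophilic attack by Cl⁻ on the carbocation completes the addition, giving R–Cl.
Total: 3 elementary steps.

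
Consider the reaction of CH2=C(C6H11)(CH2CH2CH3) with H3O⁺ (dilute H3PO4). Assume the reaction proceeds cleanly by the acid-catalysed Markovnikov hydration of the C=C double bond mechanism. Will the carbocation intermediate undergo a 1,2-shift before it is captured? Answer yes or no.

The first-formed carbocation is tertiary.
No single 1,2-shift to an adjacent carbon would produce a more-substituted cation than the one already present, so no rearrangement occurs.

no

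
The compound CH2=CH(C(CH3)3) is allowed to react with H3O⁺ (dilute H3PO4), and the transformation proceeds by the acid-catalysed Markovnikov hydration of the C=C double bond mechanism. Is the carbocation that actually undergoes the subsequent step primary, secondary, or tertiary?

tertiary

Step 1: The π electrons of the C=C bond attack a proton of H3O⁺; Markovnikov addition places the new C–H on the less-substituted alkene carbon, so the positive charge ends up on the more-substituted carbon — a secondary carbocation. H2O is released.
Step 2: A methyl group with its bonding pair migrates from the adjacent tert-butyl carbon to the cationic centre — a 1,2-methyl shift — upgrading the secondary cation to a tertiary one.
The cation rearranges from secondary to tertiary via a 1,2-methyl shift from the adjacent tert-butyl carbon; the tertiary cation is what reacts next.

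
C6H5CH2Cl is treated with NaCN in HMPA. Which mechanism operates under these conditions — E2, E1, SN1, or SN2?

SN2

Conditions: a primary substrate with a strong nucleophile in the polar aprotic solvent HMPA.
These conditions are the textbook signature of the SN2 pathway.
An unhindered substrate with a strong nucleophile in a polar aprotic solvent favours one-step backside displacement.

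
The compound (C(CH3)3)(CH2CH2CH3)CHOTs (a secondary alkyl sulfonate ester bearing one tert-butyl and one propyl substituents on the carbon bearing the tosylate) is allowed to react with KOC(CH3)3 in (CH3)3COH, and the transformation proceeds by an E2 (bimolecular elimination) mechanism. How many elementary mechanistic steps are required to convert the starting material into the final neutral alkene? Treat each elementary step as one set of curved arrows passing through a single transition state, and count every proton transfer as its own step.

Step 1: Concerted anti-periplanar elimination: (CH3)3CO⁻ abstracts a β-H while TsO⁻ leaves, and the C–H electrons become the new C=C π bond — all in a single transition state.
Total: 1 elementary step.

1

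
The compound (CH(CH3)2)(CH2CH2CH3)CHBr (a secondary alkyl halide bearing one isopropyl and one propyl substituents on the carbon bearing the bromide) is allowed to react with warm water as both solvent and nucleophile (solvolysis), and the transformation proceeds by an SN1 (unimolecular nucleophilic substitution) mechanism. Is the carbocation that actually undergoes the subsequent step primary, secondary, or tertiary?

Step 1: The C–Br bond breaks with both electrons going to the bromide; Br⁻ leaves and a secondary carbocation remains.
Step 2: A 1,2-hydride shift from the adjacent isopropyl carbon moves the positive charge from the secondary centre to an adjacent carbon, generating a more stable tertiary carbocation.
The cation rearranges from secondary to tertiary via a 1,2-hydride shift from the adjacent isopropyl carbon; the tertiary cation is what reacts next.

tertiary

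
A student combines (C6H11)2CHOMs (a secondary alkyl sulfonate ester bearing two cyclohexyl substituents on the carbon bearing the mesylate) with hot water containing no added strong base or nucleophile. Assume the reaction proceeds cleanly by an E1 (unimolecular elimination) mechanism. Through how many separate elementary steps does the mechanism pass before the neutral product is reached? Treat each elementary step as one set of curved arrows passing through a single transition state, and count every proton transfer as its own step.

Step 1: The C–O bond breaks with both electrons going to the mesylate; MsO⁻ leaves and a secondary carbocation remains.
Step 2: Carbocation rearrangement: a 1,2-hydride shift from the adjacent cyclohexyl carbon converts the initially-formed secondary cation into the more stable tertiary cation.
Step 3: A water molecule (solvent) deprotonates a β-carbon; as the C–H bond breaks, those electrons form the new alkene π bond.
Total: 3 elementary steps.

3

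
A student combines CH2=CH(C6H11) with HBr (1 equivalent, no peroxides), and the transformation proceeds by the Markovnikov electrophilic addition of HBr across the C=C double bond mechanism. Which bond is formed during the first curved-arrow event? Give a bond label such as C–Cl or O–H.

C–H

Step 1: Electrophilic addition begins with the π(C=C) electrons forming a bond to the proton of HBr. Following Markovnikov's rule, the resulting cation is secondary. The H–Br bond breaks heterolytically, releasing Br⁻.
The bond formed in this step is the C–H bond.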